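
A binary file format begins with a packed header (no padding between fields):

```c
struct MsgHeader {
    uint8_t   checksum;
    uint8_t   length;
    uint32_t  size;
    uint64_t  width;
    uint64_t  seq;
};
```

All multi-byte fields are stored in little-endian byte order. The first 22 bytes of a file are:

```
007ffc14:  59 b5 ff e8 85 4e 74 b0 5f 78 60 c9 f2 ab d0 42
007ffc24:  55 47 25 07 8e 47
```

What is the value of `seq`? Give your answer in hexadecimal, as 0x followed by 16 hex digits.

`seq` follows `checksum` (1 B), `length` (1 B), `size` (4 B), `width` (8 B), so it starts at offset 1 + 1 + 4 + 8 = 14 and occupies 8 bytes.
Bytes at offsets 14..21: D0 42 55 47 25 07 8E 47.
Little-endian stores the least-significant byte at the lowest address.
Reassemble most-significant byte first: 47 8E 07 25 47 55 42 D0 → 0x478E0725475542D0.

0x478E0725475542D0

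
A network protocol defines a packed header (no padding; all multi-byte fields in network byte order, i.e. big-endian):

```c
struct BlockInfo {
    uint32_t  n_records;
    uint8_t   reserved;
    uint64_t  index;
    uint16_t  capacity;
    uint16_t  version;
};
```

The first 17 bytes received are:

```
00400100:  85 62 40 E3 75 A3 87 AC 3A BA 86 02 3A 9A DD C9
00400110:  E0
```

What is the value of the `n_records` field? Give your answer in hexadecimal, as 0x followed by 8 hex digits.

`n_records` is the first field, at byte offset 0, occupying 4 bytes.
Bytes at offsets 0..3: 85 62 40 E3.
Big-endian stores the most-significant byte at the lowest address.
The bytes are already most-significant first: 0x856240E3.

0x856240E3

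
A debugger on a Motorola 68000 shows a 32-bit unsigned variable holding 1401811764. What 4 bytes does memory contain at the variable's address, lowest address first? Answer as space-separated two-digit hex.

53 8D F3 34

1401811764 in hexadecimal, padded to 32 bits, is 0x538DF334.
Split into bytes (most-significant first): 53 8D F3 34.
Big-endian: lowest address holds the most-significant byte.
So the memory order matches the most-significant-first order: 53 8D F3 34.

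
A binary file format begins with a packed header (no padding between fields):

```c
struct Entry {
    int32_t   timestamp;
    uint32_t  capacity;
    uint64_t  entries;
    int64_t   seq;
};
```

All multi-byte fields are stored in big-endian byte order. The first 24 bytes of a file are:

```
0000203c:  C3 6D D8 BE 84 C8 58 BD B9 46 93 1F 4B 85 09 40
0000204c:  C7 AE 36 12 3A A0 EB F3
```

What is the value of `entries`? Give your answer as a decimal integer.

`entries` follows `timestamp` (4 B), `capacity` (4 B), so it starts at offset 4 + 4 = 8 and occupies 8 bytes.
Bytes at offsets 8..15: B9 46 93 1F 4B 85 09 40.
In big-endian order the high byte comes first in memory.
The bytes are already most-significant first: 0xB946931F4B850940.
0xB946931F4B850940 = 13350519908006693184.

13350519908006693184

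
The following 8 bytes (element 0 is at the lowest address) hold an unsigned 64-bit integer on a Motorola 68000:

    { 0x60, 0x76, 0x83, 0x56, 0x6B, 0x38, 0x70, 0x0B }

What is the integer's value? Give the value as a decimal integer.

Big-endian: lowest address holds the most-significant byte.
The bytes are already most-significant first: 0x607683566B38700B.
0x607683566B38700B = 6950887482082226187.

6950887482082226187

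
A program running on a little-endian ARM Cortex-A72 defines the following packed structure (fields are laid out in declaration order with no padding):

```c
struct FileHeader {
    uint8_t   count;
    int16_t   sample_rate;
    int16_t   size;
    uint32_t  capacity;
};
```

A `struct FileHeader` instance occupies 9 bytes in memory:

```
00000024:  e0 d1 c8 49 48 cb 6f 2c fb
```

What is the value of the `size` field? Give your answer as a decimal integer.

18505

`size` follows `count` (1 B), `sample_rate` (2 B), so it starts at offset 1 + 2 = 3 and occupies 2 bytes.
Bytes at offsets 3..4: 49 48.
Little-endian stores the least-significant byte at the lowest address.
Reassemble most-significant byte first: 48 49 → 0x4849.
0x4849 = 18505.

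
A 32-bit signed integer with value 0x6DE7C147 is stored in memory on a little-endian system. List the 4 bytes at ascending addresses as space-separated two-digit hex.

47 C1 E7 6D

Split into bytes (most-significant first): 6D E7 C1 47.
Little-endian: lowest address holds the least-significant byte.
So at ascending addresses the bytes are 47 C1 E7 6D.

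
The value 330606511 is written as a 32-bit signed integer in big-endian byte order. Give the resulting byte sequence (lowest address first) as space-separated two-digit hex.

13 B4 A7 AF

330606511 in hexadecimal, padded to 32 bits, is 0x13B4A7AF.
Split into bytes (most-significant first): 13 B4 A7 AF.
In big-endian order the high byte comes first in memory.
So the memory order matches the most-significant-first order: 13 B4 A7 AF.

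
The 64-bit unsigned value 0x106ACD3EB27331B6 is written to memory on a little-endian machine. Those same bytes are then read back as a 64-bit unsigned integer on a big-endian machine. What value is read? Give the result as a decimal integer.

13128401598156728848

Stored little-endian, the bytes at ascending addresses are B6 31 73 B2 3E CD 6A 10.
Read back as big-endian, the last byte is least significant, giving 0xB63173B23ECD6A10.
0xB63173B23ECD6A10 = 13128401598156728848.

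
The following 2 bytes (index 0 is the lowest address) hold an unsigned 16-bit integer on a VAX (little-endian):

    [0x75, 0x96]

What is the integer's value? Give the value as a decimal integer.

38517

Little-endian: lowest address holds the least-significant byte.
Reassemble most-significant byte first: 96 75 → 0x9675.
0x9675 = 38517.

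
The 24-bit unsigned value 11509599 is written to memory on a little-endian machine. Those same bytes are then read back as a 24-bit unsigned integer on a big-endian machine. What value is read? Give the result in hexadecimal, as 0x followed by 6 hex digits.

0x5F9FAF

11509599 in 24-bit hexadecimal is 0xAF9F5F.
Stored little-endian, the bytes at ascending addresses are 5F 9F AF.
Read back as big-endian, the last byte is least significant, giving 0x5F9FAF.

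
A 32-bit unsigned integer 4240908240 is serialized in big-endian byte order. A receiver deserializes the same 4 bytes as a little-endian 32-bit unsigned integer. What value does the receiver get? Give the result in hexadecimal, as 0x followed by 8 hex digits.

0xD01FC7FC

4240908240 in 32-bit hexadecimal is 0xFCC71FD0.
Stored big-endian, the bytes at ascending addresses are FC C7 1F D0.
Read back as little-endian, the first byte is least significant, giving 0xD01FC7FC.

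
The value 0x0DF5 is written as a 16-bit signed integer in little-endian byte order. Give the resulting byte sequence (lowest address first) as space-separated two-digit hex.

F5 0D

Split into bytes (most-significant first): 0D F5.
In little-endian order the low byte comes first in memory.
So at ascending addresses the bytes are F5 0D.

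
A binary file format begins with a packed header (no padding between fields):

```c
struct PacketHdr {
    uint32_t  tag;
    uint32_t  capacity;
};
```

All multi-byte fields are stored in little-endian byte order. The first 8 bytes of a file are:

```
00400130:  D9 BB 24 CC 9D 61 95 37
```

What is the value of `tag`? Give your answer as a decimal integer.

`tag` is the first field, at byte offset 0, occupying 4 bytes.
Bytes at offsets 0..3: D9 BB 24 CC.
In little-endian order the low byte comes first in memory.
Reassemble most-significant byte first: CC 24 BB D9 → 0xCC24BBD9.
0xCC24BBD9 = 3424959449.

3424959449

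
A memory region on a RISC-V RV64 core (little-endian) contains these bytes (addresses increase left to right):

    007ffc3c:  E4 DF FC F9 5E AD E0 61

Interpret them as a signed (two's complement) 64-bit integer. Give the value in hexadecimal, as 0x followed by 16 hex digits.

0x61E0AD5EF9FCDFE4

Little-endian: lowest address holds the least-significant byte.
Reassemble most-significant byte first: 61 E0 AD 5E F9 FC DF E4 → 0x61E0AD5EF9FCDFE4.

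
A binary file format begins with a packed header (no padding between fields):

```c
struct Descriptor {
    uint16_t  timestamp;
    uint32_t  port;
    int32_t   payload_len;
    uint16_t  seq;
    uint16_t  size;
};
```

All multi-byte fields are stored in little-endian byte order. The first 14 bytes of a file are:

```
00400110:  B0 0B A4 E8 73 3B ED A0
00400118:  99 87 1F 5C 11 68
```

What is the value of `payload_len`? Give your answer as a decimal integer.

-2019974931

`payload_len` follows `timestamp` (2 B), `port` (4 B), so it starts at offset 2 + 4 = 6 and occupies 4 bytes.
Bytes at offsets 6..9: ED A0 99 87.
Little-endian: lowest address holds the least-significant byte.
Reassemble most-significant byte first: 87 99 A0 ED → 0x8799A0ED.
Top bit is set, so as a signed 32-bit value this is 0x8799A0ED − 2^32 = -2019974931.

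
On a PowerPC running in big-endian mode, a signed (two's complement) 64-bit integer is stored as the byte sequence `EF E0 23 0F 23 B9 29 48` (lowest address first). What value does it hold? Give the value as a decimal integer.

In big-endian order the high byte comes first in memory.
The bytes are already most-significant first: 0xEFE0230F23B92948.
Top bit is set, so as a signed 64-bit value this is 0xEFE0230F23B92948 − 2^64 = -1161890155930769080.

-1161890155930769080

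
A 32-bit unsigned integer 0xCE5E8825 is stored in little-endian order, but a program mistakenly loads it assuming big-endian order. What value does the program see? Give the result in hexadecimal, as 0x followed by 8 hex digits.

Stored little-endian, the bytes at ascending addresses are 25 88 5E CE.
Read back as big-endian, the last byte is least significant, giving 0x25885ECE.

0x25885ECE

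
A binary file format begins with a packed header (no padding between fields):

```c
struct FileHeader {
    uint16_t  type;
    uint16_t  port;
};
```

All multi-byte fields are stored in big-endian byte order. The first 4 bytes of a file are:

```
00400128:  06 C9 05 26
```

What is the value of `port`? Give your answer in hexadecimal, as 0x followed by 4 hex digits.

0x0526

`port` follows `type` (2 bytes), so it starts at byte offset 2 and occupies 2 bytes.
Bytes at offsets 2..3: 05 26.
Big-endian: lowest address holds the most-significant byte.
The bytes are already most-significant first: 0x0526.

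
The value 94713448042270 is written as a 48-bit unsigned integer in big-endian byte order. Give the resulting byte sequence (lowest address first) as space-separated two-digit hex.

56 24 31 6D 0F 1E

94713448042270 in hexadecimal, padded to 48 bits, is 0x5624316D0F1E.
Split into bytes (most-significant first): 56 24 31 6D 0F 1E.
Big-endian stores the most-significant byte at the lowest address.
So the memory order matches the most-significant-first order: 56 24 31 6D 0F 1E.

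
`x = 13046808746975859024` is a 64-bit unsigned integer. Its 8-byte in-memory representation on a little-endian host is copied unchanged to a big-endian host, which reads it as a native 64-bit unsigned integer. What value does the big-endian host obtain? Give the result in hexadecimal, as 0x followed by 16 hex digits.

0x5091F42F6E930FB5

13046808746975859024 in 64-bit hexadecimal is 0xB50F936E2FF49150.
Stored little-endian, the bytes at ascending addresses are 50 91 F4 2F 6E 93 0F B5.
Read back as big-endian, the last byte is least significant, giving 0x5091F42F6E930FB5.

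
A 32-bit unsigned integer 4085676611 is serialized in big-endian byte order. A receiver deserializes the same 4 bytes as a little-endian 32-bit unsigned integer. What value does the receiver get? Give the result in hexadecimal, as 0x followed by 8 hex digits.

4085676611 in 32-bit hexadecimal is 0xF3867A43.
Stored big-endian, the bytes at ascending addresses are F3 86 7A 43.
Read back as little-endian, the first byte is least significant, giving 0x437A86F3.

0x437A86F3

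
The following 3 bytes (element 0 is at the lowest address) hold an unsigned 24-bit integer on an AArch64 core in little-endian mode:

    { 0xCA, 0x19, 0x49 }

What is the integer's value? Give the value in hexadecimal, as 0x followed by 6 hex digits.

0x4919CA

In little-endian order the low byte comes first in memory.
Reassemble most-significant byte first: 49 19 CA → 0x4919CA.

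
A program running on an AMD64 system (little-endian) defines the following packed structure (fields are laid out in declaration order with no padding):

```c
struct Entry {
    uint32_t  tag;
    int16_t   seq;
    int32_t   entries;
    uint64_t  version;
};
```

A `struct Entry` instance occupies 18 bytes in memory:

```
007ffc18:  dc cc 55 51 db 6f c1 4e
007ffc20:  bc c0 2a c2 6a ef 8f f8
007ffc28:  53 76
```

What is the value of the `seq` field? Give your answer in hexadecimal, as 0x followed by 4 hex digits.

`seq` follows `tag` (4 bytes), so it starts at byte offset 4 and occupies 2 bytes.
Bytes at offsets 4..5: DB 6F.
Little-endian stores the least-significant byte at the lowest address.
Reassemble most-significant byte first: 6F DB → 0x6FDB.

0x6FDB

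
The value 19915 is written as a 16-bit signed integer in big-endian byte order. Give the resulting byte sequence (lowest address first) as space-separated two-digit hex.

4D CB

19915 in hexadecimal, padded to 16 bits, is 0x4DCB.
Split into bytes (most-significant first): 4D CB.
In big-endian order the high byte comes first in memory.
So the memory order matches the most-significant-first order: 4D CB.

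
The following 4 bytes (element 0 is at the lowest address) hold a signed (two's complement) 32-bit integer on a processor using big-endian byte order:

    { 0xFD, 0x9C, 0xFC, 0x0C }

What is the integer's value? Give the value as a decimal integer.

-40043508

Big-endian: lowest address holds the most-significant byte.
The bytes are already most-significant first: 0xFD9CFC0C.
Top bit is set, so as a signed 32-bit value this is 0xFD9CFC0C − 2^32 = -40043508.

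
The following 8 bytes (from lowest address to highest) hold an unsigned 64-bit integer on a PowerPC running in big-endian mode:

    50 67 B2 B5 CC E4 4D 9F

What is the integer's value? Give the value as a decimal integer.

In big-endian order the high byte comes first in memory.
The bytes are already most-significant first: 0x5067B2B5CCE44D9F.
0x5067B2B5CCE44D9F = 5793795939531771295.

5793795939531771295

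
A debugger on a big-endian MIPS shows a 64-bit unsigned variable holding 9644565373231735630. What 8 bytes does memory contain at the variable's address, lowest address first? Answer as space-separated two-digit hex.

9644565373231735630 in hexadecimal, padded to 64 bits, is 0x85D8611B9C82A34E.
Split into bytes (most-significant first): 85 D8 61 1B 9C 82 A3 4E.
Big-endian: lowest address holds the most-significant byte.
So the memory order matches the most-significant-first order: 85 D8 61 1B 9C 82 A3 4E.

85 D8 61 1B 9C 82 A3 4E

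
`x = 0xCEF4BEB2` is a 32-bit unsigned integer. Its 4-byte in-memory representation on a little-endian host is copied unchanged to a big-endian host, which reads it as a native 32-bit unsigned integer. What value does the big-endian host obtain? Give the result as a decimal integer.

Stored little-endian, the bytes at ascending addresses are B2 BE F4 CE.
Read back as big-endian, the last byte is least significant, giving 0xB2BEF4CE.
0xB2BEF4CE = 2998858958.

2998858958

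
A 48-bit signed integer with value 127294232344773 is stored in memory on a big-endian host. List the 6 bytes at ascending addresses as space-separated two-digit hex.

127294232344773 in hexadecimal, padded to 48 bits, is 0x73C5FF8038C5.
Split into bytes (most-significant first): 73 C5 FF 80 38 C5.
In big-endian order the high byte comes first in memory.
So the memory order matches the most-significant-first order: 73 C5 FF 80 38 C5.

73 C5 FF 80 38 C5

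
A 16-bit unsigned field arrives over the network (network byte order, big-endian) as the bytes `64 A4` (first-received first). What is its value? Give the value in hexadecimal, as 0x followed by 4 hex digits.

0x64A4

Big-endian stores the most-significant byte at the lowest address.
The bytes are already most-significant first: 0x64A4.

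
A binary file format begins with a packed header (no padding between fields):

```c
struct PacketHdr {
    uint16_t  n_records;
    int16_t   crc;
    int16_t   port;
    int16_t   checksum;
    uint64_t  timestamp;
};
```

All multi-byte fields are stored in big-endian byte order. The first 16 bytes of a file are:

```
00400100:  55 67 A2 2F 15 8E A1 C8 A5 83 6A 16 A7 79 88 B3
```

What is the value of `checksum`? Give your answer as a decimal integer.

`checksum` follows `n_records` (2 B), `crc` (2 B), `port` (2 B), so it starts at offset 2 + 2 + 2 = 6 and occupies 2 bytes.
Bytes at offsets 6..7: A1 C8.
Big-endian: lowest address holds the most-significant byte.
The bytes are already most-significant first: 0xA1C8.
Top bit is set, so as a signed 16-bit value this is 0xA1C8 − 2^16 = -24120.

-24120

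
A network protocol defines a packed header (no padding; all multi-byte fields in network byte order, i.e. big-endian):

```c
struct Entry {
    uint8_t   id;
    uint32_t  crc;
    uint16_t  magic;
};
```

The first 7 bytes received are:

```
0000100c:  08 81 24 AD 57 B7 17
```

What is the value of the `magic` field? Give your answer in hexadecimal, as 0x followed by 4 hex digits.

`magic` follows `id` (1 B), `crc` (4 B), so it starts at offset 1 + 4 = 5 and occupies 2 bytes.
Bytes at offsets 5..6: B7 17.
Big-endian stores the most-significant byte at the lowest address.
The bytes are already most-significant first: 0xB717.

0xB717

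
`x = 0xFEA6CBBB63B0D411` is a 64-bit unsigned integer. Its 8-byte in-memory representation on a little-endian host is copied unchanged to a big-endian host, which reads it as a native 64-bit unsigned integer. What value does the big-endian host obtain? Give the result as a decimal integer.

1284845736106370814

Stored little-endian, the bytes at ascending addresses are 11 D4 B0 63 BB CB A6 FE.
Read back as big-endian, the last byte is least significant, giving 0x11D4B063BBCBA6FE.
0x11D4B063BBCBA6FE = 1284845736106370814.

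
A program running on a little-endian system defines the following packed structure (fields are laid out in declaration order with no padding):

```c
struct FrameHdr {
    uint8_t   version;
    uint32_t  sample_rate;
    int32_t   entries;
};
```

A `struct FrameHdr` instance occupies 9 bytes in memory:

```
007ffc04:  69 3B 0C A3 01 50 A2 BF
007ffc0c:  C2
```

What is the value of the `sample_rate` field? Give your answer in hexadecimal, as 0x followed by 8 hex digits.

`sample_rate` follows `version` (1 byte), so it starts at byte offset 1 and occupies 4 bytes.
Bytes at offsets 1..4: 3B 0C A3 01.
Little-endian stores the least-significant byte at the lowest address.
Reassemble most-significant byte first: 01 A3 0C 3B → 0x01A30C3B.

0x01A30C3B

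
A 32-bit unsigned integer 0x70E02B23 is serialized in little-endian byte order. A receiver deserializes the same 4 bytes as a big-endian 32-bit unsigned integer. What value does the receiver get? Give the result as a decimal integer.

590078064

Stored little-endian, the bytes at ascending addresses are 23 2B E0 70.
Read back as big-endian, the last byte is least significant, giving 0x232BE070.
0x232BE070 = 590078064.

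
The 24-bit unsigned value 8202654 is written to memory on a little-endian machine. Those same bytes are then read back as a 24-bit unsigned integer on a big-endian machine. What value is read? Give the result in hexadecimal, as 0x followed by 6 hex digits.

8202654 in 24-bit hexadecimal is 0x7D299E.
Stored little-endian, the bytes at ascending addresses are 9E 29 7D.
Read back as big-endian, the last byte is least significant, giving 0x9E297D.

0x9E297D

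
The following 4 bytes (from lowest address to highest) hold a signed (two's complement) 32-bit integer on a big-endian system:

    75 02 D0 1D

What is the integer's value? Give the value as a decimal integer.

Big-endian stores the most-significant byte at the lowest address.
The bytes are already most-significant first: 0x7502D01D.
0x7502D01D = 1963118621.

1963118621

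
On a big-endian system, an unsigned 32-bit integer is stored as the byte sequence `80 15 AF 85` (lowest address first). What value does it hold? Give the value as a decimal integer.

2148904837

In big-endian order the high byte comes first in memory.
The bytes are already most-significant first: 0x8015AF85.
0x8015AF85 = 2148904837.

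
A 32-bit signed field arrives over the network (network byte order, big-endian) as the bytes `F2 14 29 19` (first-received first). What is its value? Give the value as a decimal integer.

-233559783

In big-endian order the high byte comes first in memory.
The bytes are already most-significant first: 0xF2142919.
Top bit is set, so as a signed 32-bit value this is 0xF2142919 − 2^32 = -233559783.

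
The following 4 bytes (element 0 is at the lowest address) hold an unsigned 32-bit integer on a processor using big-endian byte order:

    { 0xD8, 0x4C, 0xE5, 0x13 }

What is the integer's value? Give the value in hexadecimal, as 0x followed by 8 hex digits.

0xD84CE513

In big-endian order the high byte comes first in memory.
The bytes are already most-significant first: 0xD84CE513.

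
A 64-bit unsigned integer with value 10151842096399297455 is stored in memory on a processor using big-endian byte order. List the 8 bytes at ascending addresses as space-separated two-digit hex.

10151842096399297455 in hexadecimal, padded to 64 bits, is 0x8CE2969993BCABAF.
Split into bytes (most-significant first): 8C E2 96 99 93 BC AB AF.
Big-endian: lowest address holds the most-significant byte.
So the memory order matches the most-significant-first order: 8C E2 96 99 93 BC AB AF.

8C E2 96 99 93 BC AB AF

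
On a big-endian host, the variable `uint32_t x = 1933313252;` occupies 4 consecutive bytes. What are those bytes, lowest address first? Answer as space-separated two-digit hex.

73 3C 04 E4

1933313252 in hexadecimal, padded to 32 bits, is 0x733C04E4.
Split into bytes (most-significant first): 73 3C 04 E4.
In big-endian order the high byte comes first in memory.
So the memory order matches the most-significant-first order: 73 3C 04 E4.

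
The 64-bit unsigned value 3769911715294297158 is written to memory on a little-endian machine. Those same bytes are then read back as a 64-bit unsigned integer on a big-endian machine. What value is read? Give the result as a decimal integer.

5061117103141703988

3769911715294297158 in 64-bit hexadecimal is 0x34516ABB30B33C46.
Stored little-endian, the bytes at ascending addresses are 46 3C B3 30 BB 6A 51 34.
Read back as big-endian, the last byte is least significant, giving 0x463CB330BB6A5134.
0x463CB330BB6A5134 = 5061117103141703988.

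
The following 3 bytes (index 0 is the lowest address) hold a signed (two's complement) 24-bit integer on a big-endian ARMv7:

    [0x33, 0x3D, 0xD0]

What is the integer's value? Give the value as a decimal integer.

Big-endian stores the most-significant byte at the lowest address.
The bytes are already most-significant first: 0x333DD0.
0x333DD0 = 3358160.

3358160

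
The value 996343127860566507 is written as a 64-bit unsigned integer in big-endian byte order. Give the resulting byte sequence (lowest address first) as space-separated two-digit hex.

0D D3 B8 CB C2 87 D9 EB

996343127860566507 in hexadecimal, padded to 64 bits, is 0x0DD3B8CBC287D9EB.
Split into bytes (most-significant first): 0D D3 B8 CB C2 87 D9 EB.
Big-endian: lowest address holds the most-significant byte.
So the memory order matches the most-significant-first order: 0D D3 B8 CB C2 87 D9 EB.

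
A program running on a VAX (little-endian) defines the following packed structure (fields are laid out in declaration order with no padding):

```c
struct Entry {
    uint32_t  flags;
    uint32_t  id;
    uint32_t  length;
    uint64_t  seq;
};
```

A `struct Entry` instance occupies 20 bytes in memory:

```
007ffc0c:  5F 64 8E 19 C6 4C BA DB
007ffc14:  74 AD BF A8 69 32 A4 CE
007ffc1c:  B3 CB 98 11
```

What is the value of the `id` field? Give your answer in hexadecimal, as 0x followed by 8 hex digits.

`id` follows `flags` (4 bytes), so it starts at byte offset 4 and occupies 4 bytes.
Bytes at offsets 4..7: C6 4C BA DB.
In little-endian order the low byte comes first in memory.
Reassemble most-significant byte first: DB BA 4C C6 → 0xDBBA4CC6.

0xDBBA4CC6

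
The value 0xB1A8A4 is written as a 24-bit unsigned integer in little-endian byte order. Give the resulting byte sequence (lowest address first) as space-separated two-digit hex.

Split into bytes (most-significant first): B1 A8 A4.
Little-endian: lowest address holds the least-significant byte.
So at ascending addresses the bytes are A4 A8 B1.

A4 A8 B1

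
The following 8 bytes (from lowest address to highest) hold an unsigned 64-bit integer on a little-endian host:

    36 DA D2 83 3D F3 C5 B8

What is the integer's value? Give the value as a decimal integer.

Little-endian: lowest address holds the least-significant byte.
Reassemble most-significant byte first: B8 C5 F3 3D 83 D2 DA 36 → 0xB8C5F33D83D2DA36.
0xB8C5F33D83D2DA36 = 13314315318920927798.

13314315318920927798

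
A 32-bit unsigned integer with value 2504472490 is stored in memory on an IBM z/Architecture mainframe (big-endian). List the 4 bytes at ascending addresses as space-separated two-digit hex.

95 47 37 AA

2504472490 in hexadecimal, padded to 32 bits, is 0x954737AA.
Split into bytes (most-significant first): 95 47 37 AA.
In big-endian order the high byte comes first in memory.
So the memory order matches the most-significant-first order: 95 47 37 AA.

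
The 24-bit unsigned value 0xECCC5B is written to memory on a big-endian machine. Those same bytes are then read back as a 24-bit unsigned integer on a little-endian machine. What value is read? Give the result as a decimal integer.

Stored big-endian, the bytes at ascending addresses are EC CC 5B.
Read back as little-endian, the first byte is least significant, giving 0x5BCCEC.
0x5BCCEC = 6016236.

6016236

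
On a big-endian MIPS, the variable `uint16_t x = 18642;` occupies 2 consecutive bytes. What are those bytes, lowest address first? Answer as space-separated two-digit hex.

48 D2

18642 in hexadecimal, padded to 16 bits, is 0x48D2.
Split into bytes (most-significant first): 48 D2.
Big-endian stores the most-significant byte at the lowest address.
So the memory order matches the most-significant-first order: 48 D2.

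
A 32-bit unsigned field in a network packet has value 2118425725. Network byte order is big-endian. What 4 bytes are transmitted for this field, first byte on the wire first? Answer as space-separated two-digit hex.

2118425725 in hexadecimal, padded to 32 bits, is 0x7E449C7D.
Split into bytes (most-significant first): 7E 44 9C 7D.
Big-endian: lowest address holds the most-significant byte.
So the memory order matches the most-significant-first order: 7E 44 9C 7D.

7E 44 9C 7D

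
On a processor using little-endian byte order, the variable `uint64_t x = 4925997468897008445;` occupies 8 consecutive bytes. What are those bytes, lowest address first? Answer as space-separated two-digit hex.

4925997468897008445 in hexadecimal, padded to 64 bits, is 0x445CA89952145B3D.
Split into bytes (most-significant first): 44 5C A8 99 52 14 5B 3D.
Little-endian stores the least-significant byte at the lowest address.
So at ascending addresses the bytes are 3D 5B 14 52 99 A8 5C 44.

3D 5B 14 52 99 A8 5C 44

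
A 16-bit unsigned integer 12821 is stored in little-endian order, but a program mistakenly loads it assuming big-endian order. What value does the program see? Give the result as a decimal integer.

5426

12821 in 16-bit hexadecimal is 0x3215.
Stored little-endian, the bytes at ascending addresses are 15 32.
Read back as big-endian, the last byte is least significant, giving 0x1532.
0x1532 = 5426.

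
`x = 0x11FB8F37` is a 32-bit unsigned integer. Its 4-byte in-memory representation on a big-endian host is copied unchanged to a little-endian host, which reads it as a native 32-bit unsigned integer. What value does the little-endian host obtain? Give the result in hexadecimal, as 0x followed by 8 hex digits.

0x378FFB11

Stored big-endian, the bytes at ascending addresses are 11 FB 8F 37.
Read back as little-endian, the first byte is least significant, giving 0x378FFB11.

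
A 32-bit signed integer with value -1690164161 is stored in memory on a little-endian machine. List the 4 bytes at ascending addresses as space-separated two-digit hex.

3F 24 42 9B

Two's complement of -1690164161 in 32 bits: 1690164161 = 0x64BDDBC1; invert → 0x9B42243E; add 1 → 0x9B42243F.
Split into bytes (most-significant first): 9B 42 24 3F.
Little-endian stores the least-significant byte at the lowest address.
So at ascending addresses the bytes are 3F 24 42 9B.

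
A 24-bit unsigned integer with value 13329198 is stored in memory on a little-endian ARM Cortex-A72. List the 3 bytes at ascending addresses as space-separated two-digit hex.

13329198 in hexadecimal, padded to 24 bits, is 0xCB632E.
Split into bytes (most-significant first): CB 63 2E.
Little-endian: lowest address holds the least-significant byte.
So at ascending addresses the bytes are 2E 63 CB.

2E 63 CB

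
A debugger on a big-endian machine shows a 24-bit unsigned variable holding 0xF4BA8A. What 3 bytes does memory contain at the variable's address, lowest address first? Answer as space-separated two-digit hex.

Split into bytes (most-significant first): F4 BA 8A.
Big-endian: lowest address holds the most-significant byte.
So the memory order matches the most-significant-first order: F4 BA 8A.

F4 BA 8A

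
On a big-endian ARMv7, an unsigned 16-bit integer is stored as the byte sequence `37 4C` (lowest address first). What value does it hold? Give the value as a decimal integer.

14156

In big-endian order the high byte comes first in memory.
The bytes are already most-significant first: 0x374C.
0x374C = 14156.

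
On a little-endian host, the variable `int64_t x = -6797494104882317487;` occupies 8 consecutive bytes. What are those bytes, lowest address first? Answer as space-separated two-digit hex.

Two's complement of -6797494104882317487 in 64 bits: 6797494104882317487 = 0x5E558CDFAC5288AF; invert → 0xA1AA732053AD7750; add 1 → 0xA1AA732053AD7751.
Split into bytes (most-significant first): A1 AA 73 20 53 AD 77 51.
Little-endian: lowest address holds the least-significant byte.
So at ascending addresses the bytes are 51 77 AD 53 20 73 AA A1.

51 77 AD 53 20 73 AA A1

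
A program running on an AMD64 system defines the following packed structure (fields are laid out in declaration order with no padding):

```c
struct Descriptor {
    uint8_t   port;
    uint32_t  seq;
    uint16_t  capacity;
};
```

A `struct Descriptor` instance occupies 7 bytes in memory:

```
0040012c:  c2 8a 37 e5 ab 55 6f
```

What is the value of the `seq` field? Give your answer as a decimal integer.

`seq` follows `port` (1 byte), so it starts at byte offset 1 and occupies 4 bytes.
Bytes at offsets 1..4: 8A 37 E5 AB.
In little-endian order the low byte comes first in memory.
Reassemble most-significant byte first: AB E5 37 8A → 0xABE5378A.
0xABE5378A = 2883925898.

2883925898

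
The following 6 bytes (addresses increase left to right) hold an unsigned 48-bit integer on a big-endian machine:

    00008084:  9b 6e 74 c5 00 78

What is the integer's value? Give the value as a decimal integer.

170898707775608

Big-endian stores the most-significant byte at the lowest address.
The bytes are already most-significant first: 0x9B6E74C50078.
0x9B6E74C50078 = 170898707775608.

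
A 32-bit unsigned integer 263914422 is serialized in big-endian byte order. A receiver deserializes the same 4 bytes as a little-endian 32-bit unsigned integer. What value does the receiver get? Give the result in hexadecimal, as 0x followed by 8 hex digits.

0xB603BB0F

263914422 in 32-bit hexadecimal is 0x0FBB03B6.
Stored big-endian, the bytes at ascending addresses are 0F BB 03 B6.
Read back as little-endian, the first byte is least significant, giving 0xB603BB0F.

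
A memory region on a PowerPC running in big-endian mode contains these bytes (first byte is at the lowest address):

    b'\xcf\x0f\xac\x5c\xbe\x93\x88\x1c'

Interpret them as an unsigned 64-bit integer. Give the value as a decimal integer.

14920333604836050972

Big-endian stores the most-significant byte at the lowest address.
The bytes are already most-significant first: 0xCF0FAC5CBE93881C.
0xCF0FAC5CBE93881C = 14920333604836050972.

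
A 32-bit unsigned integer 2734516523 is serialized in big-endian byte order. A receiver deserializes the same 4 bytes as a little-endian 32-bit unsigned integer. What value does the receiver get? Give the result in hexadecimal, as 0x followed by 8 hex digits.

0x2B69FDA2

2734516523 in 32-bit hexadecimal is 0xA2FD692B.
Stored big-endian, the bytes at ascending addresses are A2 FD 69 2B.
Read back as little-endian, the first byte is least significant, giving 0x2B69FDA2.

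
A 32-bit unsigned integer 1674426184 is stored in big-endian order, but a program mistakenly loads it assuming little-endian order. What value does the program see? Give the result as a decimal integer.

1674426184 in 32-bit hexadecimal is 0x63CDB748.
Stored big-endian, the bytes at ascending addresses are 63 CD B7 48.
Read back as little-endian, the first byte is least significant, giving 0x48B7CD63.
0x48B7CD63 = 1220005219.

1220005219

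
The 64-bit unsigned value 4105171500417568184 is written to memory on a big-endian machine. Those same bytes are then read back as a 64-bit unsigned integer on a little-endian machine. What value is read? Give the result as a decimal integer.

13280397048273696824

4105171500417568184 in 64-bit hexadecimal is 0x38F87FBAC0724DB8.
Stored big-endian, the bytes at ascending addresses are 38 F8 7F BA C0 72 4D B8.
Read back as little-endian, the first byte is least significant, giving 0xB84D72C0BA7FF838.
0xB84D72C0BA7FF838 = 13280397048273696824.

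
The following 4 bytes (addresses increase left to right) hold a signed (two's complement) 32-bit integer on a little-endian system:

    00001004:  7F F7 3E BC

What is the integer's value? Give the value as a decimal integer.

Little-endian: lowest address holds the least-significant byte.
Reassemble most-significant byte first: BC 3E F7 7F → 0xBC3EF77F.
Top bit is set, so as a signed 32-bit value this is 0xBC3EF77F − 2^32 = -1136724097.

-1136724097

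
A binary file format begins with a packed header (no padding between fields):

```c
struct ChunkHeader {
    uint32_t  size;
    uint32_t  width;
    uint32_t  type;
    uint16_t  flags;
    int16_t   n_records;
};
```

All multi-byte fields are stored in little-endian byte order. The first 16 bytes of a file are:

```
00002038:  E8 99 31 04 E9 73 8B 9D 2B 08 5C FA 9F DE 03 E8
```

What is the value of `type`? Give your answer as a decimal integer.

4200335403

`type` follows `size` (4 B), `width` (4 B), so it starts at offset 4 + 4 = 8 and occupies 4 bytes.
Bytes at offsets 8..11: 2B 08 5C FA.
In little-endian order the low byte comes first in memory.
Reassemble most-significant byte first: FA 5C 08 2B → 0xFA5C082B.
0xFA5C082B = 4200335403.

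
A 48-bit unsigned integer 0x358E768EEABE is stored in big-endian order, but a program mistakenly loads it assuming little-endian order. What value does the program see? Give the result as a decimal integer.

Stored big-endian, the bytes at ascending addresses are 35 8E 76 8E EA BE.
Read back as little-endian, the first byte is least significant, giving 0xBEEA8E768E35.
0xBEEA8E768E35 = 209914621759029.

209914621759029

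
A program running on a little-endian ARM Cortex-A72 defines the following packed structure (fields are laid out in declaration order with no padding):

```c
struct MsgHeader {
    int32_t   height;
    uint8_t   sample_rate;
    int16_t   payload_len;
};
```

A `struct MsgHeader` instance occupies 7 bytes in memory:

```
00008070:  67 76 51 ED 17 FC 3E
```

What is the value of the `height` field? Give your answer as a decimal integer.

`height` is the first field, at byte offset 0, occupying 4 bytes.
Bytes at offsets 0..3: 67 76 51 ED.
In little-endian order the low byte comes first in memory.
Reassemble most-significant byte first: ED 51 76 67 → 0xED517667.
Top bit is set, so as a signed 32-bit value this is 0xED517667 − 2^32 = -313428377.

-313428377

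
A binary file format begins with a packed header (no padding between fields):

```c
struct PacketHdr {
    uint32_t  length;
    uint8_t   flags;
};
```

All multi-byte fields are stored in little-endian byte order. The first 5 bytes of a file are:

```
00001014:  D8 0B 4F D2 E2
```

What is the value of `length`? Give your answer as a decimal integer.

`length` is the first field, at byte offset 0, occupying 4 bytes.
Bytes at offsets 0..3: D8 0B 4F D2.
Little-endian stores the least-significant byte at the lowest address.
Reassemble most-significant byte first: D2 4F 0B D8 → 0xD24F0BD8.
0xD24F0BD8 = 3528395736.

3528395736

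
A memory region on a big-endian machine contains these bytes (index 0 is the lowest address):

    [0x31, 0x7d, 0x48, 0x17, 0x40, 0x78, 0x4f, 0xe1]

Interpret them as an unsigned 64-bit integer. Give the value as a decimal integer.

3566085744650375137

Big-endian: lowest address holds the most-significant byte.
The bytes are already most-significant first: 0x317D481740784FE1.
0x317D481740784FE1 = 3566085744650375137.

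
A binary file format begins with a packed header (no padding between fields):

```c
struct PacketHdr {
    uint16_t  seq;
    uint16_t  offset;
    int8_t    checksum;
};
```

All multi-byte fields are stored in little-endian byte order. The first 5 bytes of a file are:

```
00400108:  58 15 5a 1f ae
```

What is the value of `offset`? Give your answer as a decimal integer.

8026

`offset` follows `seq` (2 bytes), so it starts at byte offset 2 and occupies 2 bytes.
Bytes at offsets 2..3: 5A 1F.
Little-endian stores the least-significant byte at the lowest address.
Reassemble most-significant byte first: 1F 5A → 0x1F5A.
0x1F5A = 8026.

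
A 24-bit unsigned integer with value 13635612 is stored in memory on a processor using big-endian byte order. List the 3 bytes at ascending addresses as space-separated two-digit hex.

13635612 in hexadecimal, padded to 24 bits, is 0xD0101C.
Split into bytes (most-significant first): D0 10 1C.
In big-endian order the high byte comes first in memory.
So the memory order matches the most-significant-first order: D0 10 1C.

D0 10 1C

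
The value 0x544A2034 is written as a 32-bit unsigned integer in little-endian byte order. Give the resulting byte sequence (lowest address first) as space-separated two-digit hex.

34 20 4A 54

Split into bytes (most-significant first): 54 4A 20 34.
Little-endian stores the least-significant byte at the lowest address.
So at ascending addresses the bytes are 34 20 4A 54.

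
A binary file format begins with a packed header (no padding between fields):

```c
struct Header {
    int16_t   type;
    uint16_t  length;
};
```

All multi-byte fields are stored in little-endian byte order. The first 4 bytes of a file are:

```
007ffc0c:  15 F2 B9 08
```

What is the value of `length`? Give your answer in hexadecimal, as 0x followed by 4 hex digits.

`length` follows `type` (2 bytes), so it starts at byte offset 2 and occupies 2 bytes.
Bytes at offsets 2..3: B9 08.
Little-endian: lowest address holds the least-significant byte.
Reassemble most-significant byte first: 08 B9 → 0x08B9.

0x08B9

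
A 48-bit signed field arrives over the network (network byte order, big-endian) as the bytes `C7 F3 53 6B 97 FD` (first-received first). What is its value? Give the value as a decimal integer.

In big-endian order the high byte comes first in memory.
The bytes are already most-significant first: 0xC7F3536B97FD.
Top bit is set, so as a signed 48-bit value this is 0xC7F3536B97FD − 2^48 = -61627086170115.

-61627086170115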